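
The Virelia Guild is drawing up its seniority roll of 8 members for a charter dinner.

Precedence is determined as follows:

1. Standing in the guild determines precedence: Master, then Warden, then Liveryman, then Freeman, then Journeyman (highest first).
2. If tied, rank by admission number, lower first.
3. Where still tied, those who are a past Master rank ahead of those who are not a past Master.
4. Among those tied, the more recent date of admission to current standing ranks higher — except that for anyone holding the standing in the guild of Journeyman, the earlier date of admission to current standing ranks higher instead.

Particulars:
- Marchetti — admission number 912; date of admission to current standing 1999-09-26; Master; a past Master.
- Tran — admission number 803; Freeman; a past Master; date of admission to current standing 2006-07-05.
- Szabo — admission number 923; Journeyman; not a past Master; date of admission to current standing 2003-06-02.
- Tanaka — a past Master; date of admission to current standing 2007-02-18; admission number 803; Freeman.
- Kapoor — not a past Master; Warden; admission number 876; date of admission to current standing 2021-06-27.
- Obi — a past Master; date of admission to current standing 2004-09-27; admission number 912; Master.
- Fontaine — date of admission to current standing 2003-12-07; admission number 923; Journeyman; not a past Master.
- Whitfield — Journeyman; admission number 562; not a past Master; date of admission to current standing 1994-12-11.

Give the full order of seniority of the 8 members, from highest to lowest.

By standing in the guild: Obi and Marchetti (Master); then Kapoor (Warden); then Tanaka and Tran (Freeman); then Whitfield, Szabo and Fontaine (Journeyman).
Obi and Marchetti both have admission number 912, so the next rule applies.
Obi and Marchetti are each a past Master, so the next rule applies.
Among Obi and Marchetti, by date of admission to current standing (later first): Obi (2004-09-27) before Marchetti (1999-09-26).
Tanaka and Tran both have admission number 803, so the next rule applies.
Tanaka and Tran are each a past Master, so the next rule applies.
Among Tanaka and Tran, by date of admission to current standing (later first): Tanaka (2007-02-18) before Tran (2006-07-05).
Among Whitfield, Szabo and Fontaine, by admission number (lower first): Whitfield (562) before Szabo and Fontaine (923).
Szabo and Fontaine are each not a past Master, so the next rule applies.
Among Szabo and Fontaine, by date of admission to current standing (earlier first) (reversed rule for this group): Szabo (2003-06-02) before Fontaine (2003-12-07).
Full order: Obi, Marchetti, Kapoor, Tanaka, Tran, Whitfield, Szabo, Fontaine.

Obi, Marchetti, Kapoor, Tanaka, Tran, Whitfield, Szabo, Fontaine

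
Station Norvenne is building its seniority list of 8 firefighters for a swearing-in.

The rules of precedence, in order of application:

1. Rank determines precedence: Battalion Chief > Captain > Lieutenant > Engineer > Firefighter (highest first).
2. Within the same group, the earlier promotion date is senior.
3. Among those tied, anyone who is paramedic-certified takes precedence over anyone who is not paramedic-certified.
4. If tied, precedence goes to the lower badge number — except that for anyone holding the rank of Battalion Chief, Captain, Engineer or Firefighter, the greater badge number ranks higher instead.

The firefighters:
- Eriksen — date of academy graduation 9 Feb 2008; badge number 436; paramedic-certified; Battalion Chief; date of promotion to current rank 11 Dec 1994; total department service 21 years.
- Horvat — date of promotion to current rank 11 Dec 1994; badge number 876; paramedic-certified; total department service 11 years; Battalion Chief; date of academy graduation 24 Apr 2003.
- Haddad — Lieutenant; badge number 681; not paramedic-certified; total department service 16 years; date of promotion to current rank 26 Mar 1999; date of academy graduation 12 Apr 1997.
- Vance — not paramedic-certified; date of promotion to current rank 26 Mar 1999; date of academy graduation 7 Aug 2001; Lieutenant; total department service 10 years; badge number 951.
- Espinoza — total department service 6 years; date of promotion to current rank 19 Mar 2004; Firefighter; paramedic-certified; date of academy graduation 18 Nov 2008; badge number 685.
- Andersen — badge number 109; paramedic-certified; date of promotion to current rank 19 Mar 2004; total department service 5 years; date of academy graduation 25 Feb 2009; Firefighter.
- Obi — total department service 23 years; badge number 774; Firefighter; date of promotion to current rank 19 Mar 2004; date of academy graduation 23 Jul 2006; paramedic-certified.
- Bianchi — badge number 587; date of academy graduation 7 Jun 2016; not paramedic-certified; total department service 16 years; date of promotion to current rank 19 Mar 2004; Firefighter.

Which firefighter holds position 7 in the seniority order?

By rank: Horvat and Eriksen (Battalion Chief); then Haddad and Vance (Lieutenant); then Obi, Espinoza, Andersen and Bianchi (Firefighter).
Horvat and Eriksen both have date of promotion to current rank 11 Dec 1994, so the next rule applies.
Horvat and Eriksen are each paramedic-certified, so the next rule applies.
Among Horvat and Eriksen, by badge number (higher first) (reversed rule for this group): Horvat (876) before Eriksen (436).
Haddad and Vance both have date of promotion to current rank 26 Mar 1999, so the next rule applies.
Haddad and Vance are each not paramedic-certified, so the next rule applies.
Among Haddad and Vance, by badge number (lower first): Haddad (681) before Vance (951).
Obi, Espinoza, Andersen and Bianchi all have date of promotion to current rank 19 Mar 2004, so the next rule applies.
Among Obi, Espinoza, Andersen and Bianchi, paramedic-certified before not paramedic-certified: Obi, Espinoza and Andersen (paramedic-certified) before Bianchi (not paramedic-certified).
Among Obi, Espinoza and Andersen, by badge number (higher first) (reversed rule for this group): Obi (774) before Espinoza (685) before Andersen (109).
Order: Horvat, Eriksen, Haddad, Vance, Obi, Espinoza, Andersen, Bianchi.

Andersen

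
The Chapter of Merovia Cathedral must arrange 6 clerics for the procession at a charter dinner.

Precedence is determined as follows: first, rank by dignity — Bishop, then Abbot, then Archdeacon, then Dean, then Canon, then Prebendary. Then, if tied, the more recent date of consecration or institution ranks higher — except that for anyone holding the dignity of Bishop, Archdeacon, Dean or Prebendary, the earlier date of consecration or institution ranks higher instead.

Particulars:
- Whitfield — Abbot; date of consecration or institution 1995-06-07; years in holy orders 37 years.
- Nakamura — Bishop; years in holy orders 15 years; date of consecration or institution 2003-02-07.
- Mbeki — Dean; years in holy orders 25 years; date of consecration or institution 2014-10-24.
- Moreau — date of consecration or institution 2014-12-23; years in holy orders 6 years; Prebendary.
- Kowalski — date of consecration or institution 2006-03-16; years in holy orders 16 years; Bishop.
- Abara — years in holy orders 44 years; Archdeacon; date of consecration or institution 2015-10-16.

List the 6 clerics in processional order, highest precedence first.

Nakamura, Kowalski, Whitfield, Abara, Mbeki, Moreau

By dignity: Nakamura and Kowalski (Bishop); then Whitfield (Abbot); then Abara (Archdeacon); then Mbeki (Dean); then Moreau (Prebendary).
Among Nakamura and Kowalski, by date of consecration or institution (earlier first) (reversed rule for this group): Nakamura (2003-02-07) before Kowalski (2006-03-16).
Full order: Nakamura, Kowalski, Whitfield, Abara, Mbeki, Moreau.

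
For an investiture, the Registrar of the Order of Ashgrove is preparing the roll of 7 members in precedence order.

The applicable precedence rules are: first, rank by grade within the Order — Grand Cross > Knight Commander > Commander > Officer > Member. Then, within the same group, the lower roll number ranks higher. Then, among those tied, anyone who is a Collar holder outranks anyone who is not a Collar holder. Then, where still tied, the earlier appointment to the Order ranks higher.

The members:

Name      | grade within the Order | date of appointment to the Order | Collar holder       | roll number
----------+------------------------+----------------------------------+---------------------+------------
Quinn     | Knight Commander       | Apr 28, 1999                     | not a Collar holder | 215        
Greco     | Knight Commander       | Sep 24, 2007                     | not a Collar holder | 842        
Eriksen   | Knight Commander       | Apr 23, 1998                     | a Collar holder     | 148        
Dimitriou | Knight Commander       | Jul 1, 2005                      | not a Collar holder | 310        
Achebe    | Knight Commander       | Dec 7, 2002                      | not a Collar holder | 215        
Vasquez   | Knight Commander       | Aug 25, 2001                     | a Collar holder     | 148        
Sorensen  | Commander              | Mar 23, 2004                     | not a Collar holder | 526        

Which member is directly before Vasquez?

Eriksen

By grade within the Order: Eriksen, Vasquez, Quinn, Achebe, Dimitriou and Greco (Knight Commander); then Sorensen (Commander).
Among Eriksen, Vasquez, Quinn, Achebe, Dimitriou and Greco, by roll number (lower first): Eriksen and Vasquez (148) before Quinn and Achebe (215) before Dimitriou (310) before Greco (842).
Eriksen and Vasquez are each a Collar holder, so the next rule applies.
Among Eriksen and Vasquez, by date of appointment to the Order (earlier first): Eriksen (Apr 23, 1998) before Vasquez (Aug 25, 2001).
Quinn and Achebe are each not a Collar holder, so the next rule applies.
Among Quinn and Achebe, by date of appointment to the Order (earlier first): Quinn (Apr 28, 1999) before Achebe (Dec 7, 2002).
Order: Eriksen, Vasquez, Quinn, Achebe, Dimitriou, Greco, Sorensen.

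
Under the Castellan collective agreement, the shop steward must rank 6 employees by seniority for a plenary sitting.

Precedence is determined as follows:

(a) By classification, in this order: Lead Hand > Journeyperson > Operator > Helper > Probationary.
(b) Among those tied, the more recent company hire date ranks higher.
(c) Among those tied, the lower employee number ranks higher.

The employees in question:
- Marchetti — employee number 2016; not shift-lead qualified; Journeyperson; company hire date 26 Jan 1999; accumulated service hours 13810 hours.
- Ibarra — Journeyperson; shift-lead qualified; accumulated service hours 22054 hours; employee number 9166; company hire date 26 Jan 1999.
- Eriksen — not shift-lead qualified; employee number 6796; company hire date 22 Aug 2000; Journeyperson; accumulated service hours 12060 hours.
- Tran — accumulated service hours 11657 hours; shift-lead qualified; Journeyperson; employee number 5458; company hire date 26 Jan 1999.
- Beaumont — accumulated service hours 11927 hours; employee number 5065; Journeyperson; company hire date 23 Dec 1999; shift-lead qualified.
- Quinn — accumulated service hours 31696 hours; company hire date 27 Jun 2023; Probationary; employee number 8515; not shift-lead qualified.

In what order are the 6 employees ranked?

By classification: Eriksen, Beaumont, Marchetti, Tran and Ibarra (Journeyperson); then Quinn (Probationary).
Among Eriksen, Beaumont, Marchetti, Tran and Ibarra, by company hire date (later first): Eriksen (22 Aug 2000) before Beaumont (23 Dec 1999) before Marchetti, Tran and Ibarra (26 Jan 1999).
Among Marchetti, Tran and Ibarra, by employee number (lower first): Marchetti (2016) before Tran (5458) before Ibarra (9166).
Full order: Eriksen, Beaumont, Marchetti, Tran, Ibarra, Quinn.

Eriksen, Beaumont, Marchetti, Tran, Ibarra, Quinn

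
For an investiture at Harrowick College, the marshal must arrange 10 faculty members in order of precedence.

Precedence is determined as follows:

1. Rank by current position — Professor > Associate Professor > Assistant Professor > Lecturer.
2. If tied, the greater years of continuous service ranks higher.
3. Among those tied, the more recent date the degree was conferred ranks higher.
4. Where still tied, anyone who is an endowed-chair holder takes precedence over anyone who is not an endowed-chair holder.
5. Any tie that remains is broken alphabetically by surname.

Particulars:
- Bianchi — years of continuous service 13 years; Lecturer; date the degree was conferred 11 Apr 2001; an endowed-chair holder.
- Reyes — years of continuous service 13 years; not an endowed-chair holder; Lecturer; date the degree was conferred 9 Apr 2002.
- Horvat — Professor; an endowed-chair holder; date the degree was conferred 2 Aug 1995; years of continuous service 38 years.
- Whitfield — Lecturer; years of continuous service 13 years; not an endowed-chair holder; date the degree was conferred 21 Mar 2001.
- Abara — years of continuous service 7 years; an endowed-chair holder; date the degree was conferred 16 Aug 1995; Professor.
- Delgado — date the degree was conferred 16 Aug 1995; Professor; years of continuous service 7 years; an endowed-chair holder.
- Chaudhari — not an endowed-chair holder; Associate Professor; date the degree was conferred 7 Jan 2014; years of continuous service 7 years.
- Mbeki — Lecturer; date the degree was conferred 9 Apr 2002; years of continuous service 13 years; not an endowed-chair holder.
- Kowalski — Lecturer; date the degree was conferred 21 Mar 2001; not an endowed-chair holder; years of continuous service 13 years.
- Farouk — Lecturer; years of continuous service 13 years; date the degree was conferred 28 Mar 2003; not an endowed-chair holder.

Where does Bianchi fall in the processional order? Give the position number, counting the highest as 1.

By current position: Horvat, Abara and Delgado (Professor); then Chaudhari (Associate Professor); then Farouk, Mbeki, Reyes, Bianchi, Kowalski and Whitfield (Lecturer).
Among Horvat, Abara and Delgado, by years of continuous service (higher first): Horvat (38 years) before Abara and Delgado (7 years).
Abara and Delgado both have date the degree was conferred 16 Aug 1995, so the next rule applies.
Abara and Delgado are each an endowed-chair holder, so the next rule applies.
Among Abara and Delgado, alphabetically by surname: Abara before Delgado.
Farouk, Mbeki, Reyes, Bianchi, Kowalski and Whitfield all have years of continuous service 13 years, so the next rule applies.
Among Farouk, Mbeki, Reyes, Bianchi, Kowalski and Whitfield, by date the degree was conferred (later first): Farouk (28 Mar 2003) before Mbeki and Reyes (9 Apr 2002) before Bianchi (11 Apr 2001) before Kowalski and Whitfield (21 Mar 2001).
Mbeki and Reyes are each not an endowed-chair holder, so the next rule applies.
Among Mbeki and Reyes, alphabetically by surname: Mbeki before Reyes.
Kowalski and Whitfield are each not an endowed-chair holder, so the next rule applies.
Among Kowalski and Whitfield, alphabetically by surname: Kowalski before Whitfield.
Order: Horvat, Abara, Delgado, Chaudhari, Farouk, Mbeki, Reyes, Bianchi, Kowalski, Whitfield. So position 8.

8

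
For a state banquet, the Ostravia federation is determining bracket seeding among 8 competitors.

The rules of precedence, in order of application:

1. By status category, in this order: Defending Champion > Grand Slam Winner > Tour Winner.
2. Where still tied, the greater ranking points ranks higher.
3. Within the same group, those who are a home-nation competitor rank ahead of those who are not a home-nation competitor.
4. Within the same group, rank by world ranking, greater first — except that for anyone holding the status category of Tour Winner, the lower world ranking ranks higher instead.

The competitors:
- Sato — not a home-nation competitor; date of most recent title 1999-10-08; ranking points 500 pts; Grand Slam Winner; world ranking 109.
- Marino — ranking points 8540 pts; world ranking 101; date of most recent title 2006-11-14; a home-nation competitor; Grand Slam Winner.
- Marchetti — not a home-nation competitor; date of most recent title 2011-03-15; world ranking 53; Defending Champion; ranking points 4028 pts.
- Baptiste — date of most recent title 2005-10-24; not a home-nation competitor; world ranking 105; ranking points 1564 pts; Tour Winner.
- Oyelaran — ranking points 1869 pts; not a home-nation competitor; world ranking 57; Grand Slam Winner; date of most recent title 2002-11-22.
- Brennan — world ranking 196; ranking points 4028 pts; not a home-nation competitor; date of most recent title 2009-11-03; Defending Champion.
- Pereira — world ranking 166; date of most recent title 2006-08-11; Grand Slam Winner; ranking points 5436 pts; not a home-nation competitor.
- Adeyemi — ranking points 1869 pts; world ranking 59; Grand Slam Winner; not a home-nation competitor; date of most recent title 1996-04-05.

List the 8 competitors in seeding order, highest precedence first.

Brennan, Marchetti, Marino, Pereira, Adeyemi, Oyelaran, Sato, Baptiste

By status category: Brennan and Marchetti (Defending Champion); then Marino, Pereira, Adeyemi, Oyelaran and Sato (Grand Slam Winner); then Baptiste (Tour Winner).
Brennan and Marchetti both have ranking points 4028 pts, so the next rule applies.
Brennan and Marchetti are each not a home-nation competitor, so the next rule applies.
Among Brennan and Marchetti, by world ranking (higher first): Brennan (196) before Marchetti (53).
Among Marino, Pereira, Adeyemi, Oyelaran and Sato, by ranking points (higher first): Marino (8540 pts) before Pereira (5436 pts) before Adeyemi and Oyelaran (1869 pts) before Sato (500 pts).
Adeyemi and Oyelaran are each not a home-nation competitor, so the next rule applies.
Among Adeyemi and Oyelaran, by world ranking (higher first): Adeyemi (59) before Oyelaran (57).
Full order: Brennan, Marchetti, Marino, Pereira, Adeyemi, Oyelaran, Sato, Baptiste.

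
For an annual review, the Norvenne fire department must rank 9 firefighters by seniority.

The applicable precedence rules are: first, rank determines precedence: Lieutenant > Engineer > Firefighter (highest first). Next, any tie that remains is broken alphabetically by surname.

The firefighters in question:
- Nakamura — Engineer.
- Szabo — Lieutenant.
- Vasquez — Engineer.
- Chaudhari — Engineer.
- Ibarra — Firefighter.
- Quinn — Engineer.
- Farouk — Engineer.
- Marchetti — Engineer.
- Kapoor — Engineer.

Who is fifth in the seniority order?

By rank: Szabo (Lieutenant); then Chaudhari, Farouk, Kapoor, Marchetti, Nakamura, Quinn and Vasquez (Engineer); then Ibarra (Firefighter).
Among Chaudhari, Farouk, Kapoor, Marchetti, Nakamura, Quinn and Vasquez, alphabetically by surname: Chaudhari before Farouk before Kapoor before Marchetti before Nakamura before Quinn before Vasquez.
Order: Szabo, Chaudhari, Farouk, Kapoor, Marchetti, Nakamura, Quinn, Vasquez, Ibarra.

Marchetti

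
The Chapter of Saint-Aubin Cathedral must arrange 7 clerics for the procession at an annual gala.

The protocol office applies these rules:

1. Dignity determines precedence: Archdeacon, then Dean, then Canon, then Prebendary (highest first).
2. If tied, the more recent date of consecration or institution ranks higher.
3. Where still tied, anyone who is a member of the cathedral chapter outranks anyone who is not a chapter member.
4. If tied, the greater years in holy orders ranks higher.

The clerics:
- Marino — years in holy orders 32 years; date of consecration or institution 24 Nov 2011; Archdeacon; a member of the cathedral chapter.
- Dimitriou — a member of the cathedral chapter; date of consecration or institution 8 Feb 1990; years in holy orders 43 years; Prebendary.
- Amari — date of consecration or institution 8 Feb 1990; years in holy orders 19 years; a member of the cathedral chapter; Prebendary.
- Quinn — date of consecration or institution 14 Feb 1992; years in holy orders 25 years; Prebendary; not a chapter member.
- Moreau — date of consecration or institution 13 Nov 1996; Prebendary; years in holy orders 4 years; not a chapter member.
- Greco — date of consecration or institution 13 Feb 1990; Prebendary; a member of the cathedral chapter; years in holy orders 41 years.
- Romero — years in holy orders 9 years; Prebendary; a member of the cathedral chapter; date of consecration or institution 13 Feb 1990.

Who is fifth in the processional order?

By dignity: Marino (Archdeacon); then Moreau, Quinn, Greco, Romero, Dimitriou and Amari (Prebendary).
Among Moreau, Quinn, Greco, Romero, Dimitriou and Amari, by date of consecration or institution (later first): Moreau (13 Nov 1996) before Quinn (14 Feb 1992) before Greco and Romero (13 Feb 1990) before Dimitriou and Amari (8 Feb 1990).
Greco and Romero are each a member of the cathedral chapter, so the next rule applies.
Among Greco and Romero, by years in holy orders (higher first): Greco (41 years) before Romero (9 years).
Dimitriou and Amari are each a member of the cathedral chapter, so the next rule applies.
Among Dimitriou and Amari, by years in holy orders (higher first): Dimitriou (43 years) before Amari (19 years).
Order: Marino, Moreau, Quinn, Greco, Romero, Dimitriou, Amari.

Romero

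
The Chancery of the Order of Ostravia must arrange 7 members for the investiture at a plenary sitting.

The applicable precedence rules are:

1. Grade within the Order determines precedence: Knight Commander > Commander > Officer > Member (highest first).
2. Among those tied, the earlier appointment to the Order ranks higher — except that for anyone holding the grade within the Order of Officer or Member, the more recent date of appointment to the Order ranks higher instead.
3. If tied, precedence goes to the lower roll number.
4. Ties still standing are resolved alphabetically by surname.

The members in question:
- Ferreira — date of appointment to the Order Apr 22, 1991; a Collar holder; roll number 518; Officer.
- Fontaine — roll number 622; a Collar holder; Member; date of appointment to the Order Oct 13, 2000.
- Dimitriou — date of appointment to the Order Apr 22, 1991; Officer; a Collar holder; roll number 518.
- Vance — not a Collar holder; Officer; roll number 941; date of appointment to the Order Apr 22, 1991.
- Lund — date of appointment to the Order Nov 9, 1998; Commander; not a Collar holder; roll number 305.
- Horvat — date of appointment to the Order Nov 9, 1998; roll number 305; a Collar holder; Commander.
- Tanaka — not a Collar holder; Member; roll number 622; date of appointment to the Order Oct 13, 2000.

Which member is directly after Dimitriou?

Ferreira

By grade within the Order: Horvat and Lund (Commander); then Dimitriou, Ferreira and Vance (Officer); then Fontaine and Tanaka (Member).
Horvat and Lund both have date of appointment to the Order Nov 9, 1998, so the next rule applies.
Horvat and Lund both have roll number 305, so the next rule applies.
Among Horvat and Lund, alphabetically by surname: Horvat before Lund.
Dimitriou, Ferreira and Vance all have date of appointment to the Order Apr 22, 1991, so the next rule applies.
Among Dimitriou, Ferreira and Vance, by roll number (lower first): Dimitriou and Ferreira (518) before Vance (941).
Among Dimitriou and Ferreira, alphabetically by surname: Dimitriou before Ferreira.
Fontaine and Tanaka both have date of appointment to the Order Oct 13, 2000, so the next rule applies.
Fontaine and Tanaka both have roll number 622, so the next rule applies.
Among Fontaine and Tanaka, alphabetically by surname: Fontaine before Tanaka.
Order: Horvat, Lund, Dimitriou, Ferreira, Vance, Fontaine, Tanaka.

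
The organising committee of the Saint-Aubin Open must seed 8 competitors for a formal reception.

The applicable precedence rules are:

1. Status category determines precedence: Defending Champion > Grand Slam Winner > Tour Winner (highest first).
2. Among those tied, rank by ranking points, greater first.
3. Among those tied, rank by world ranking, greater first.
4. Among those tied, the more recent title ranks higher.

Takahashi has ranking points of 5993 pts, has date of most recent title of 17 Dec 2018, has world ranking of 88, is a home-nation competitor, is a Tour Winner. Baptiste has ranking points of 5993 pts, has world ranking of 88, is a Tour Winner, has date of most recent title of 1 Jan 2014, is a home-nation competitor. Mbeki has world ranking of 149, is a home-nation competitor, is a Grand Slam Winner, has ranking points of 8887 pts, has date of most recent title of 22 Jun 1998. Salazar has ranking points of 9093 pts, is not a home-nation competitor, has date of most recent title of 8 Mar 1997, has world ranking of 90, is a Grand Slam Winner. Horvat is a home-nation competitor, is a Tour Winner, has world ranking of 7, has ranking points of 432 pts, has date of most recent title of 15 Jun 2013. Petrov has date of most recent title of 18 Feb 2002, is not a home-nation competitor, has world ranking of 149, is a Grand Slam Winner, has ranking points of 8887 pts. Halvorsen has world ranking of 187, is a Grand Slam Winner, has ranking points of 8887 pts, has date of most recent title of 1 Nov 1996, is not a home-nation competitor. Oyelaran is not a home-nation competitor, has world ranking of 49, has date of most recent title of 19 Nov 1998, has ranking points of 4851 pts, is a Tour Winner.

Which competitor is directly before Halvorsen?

By status category: Salazar, Halvorsen, Petrov and Mbeki (Grand Slam Winner); then Takahashi, Baptiste, Oyelaran and Horvat (Tour Winner).
Among Salazar, Halvorsen, Petrov and Mbeki, by ranking points (higher first): Salazar (9093 pts) before Halvorsen, Petrov and Mbeki (8887 pts).
Among Halvorsen, Petrov and Mbeki, by world ranking (higher first): Halvorsen (187) before Petrov and Mbeki (149).
Among Petrov and Mbeki, by date of most recent title (later first): Petrov (18 Feb 2002) before Mbeki (22 Jun 1998).
Among Takahashi, Baptiste, Oyelaran and Horvat, by ranking points (higher first): Takahashi and Baptiste (5993 pts) before Oyelaran (4851 pts) before Horvat (432 pts).
Takahashi and Baptiste both have world ranking 88, so the next rule applies.
Among Takahashi and Baptiste, by date of most recent title (later first): Takahashi (17 Dec 2018) before Baptiste (1 Jan 2014).
Order: Salazar, Halvorsen, Petrov, Mbeki, Takahashi, Baptiste, Oyelaran, Horvat.

Salazar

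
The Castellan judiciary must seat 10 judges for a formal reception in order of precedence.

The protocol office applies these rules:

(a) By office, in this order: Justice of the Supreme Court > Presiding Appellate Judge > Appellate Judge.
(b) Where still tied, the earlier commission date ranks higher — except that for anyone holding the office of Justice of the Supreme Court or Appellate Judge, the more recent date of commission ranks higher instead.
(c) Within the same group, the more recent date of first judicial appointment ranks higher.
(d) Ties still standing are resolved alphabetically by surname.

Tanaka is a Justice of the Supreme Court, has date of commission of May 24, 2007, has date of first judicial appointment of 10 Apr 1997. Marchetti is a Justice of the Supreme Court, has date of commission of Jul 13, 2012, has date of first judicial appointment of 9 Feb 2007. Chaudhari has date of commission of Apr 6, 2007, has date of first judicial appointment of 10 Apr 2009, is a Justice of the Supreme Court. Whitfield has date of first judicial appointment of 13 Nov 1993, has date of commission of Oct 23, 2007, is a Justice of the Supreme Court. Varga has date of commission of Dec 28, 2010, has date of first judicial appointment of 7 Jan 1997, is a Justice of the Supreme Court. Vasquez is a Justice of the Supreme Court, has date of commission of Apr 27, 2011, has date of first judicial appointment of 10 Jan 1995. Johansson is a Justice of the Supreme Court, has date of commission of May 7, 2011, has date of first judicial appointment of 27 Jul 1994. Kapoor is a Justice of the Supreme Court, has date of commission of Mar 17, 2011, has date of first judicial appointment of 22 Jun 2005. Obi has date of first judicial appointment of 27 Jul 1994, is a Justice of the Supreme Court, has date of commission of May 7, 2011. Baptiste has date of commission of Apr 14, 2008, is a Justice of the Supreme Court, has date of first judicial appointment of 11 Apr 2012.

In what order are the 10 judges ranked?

Marchetti, Johansson, Obi, Vasquez, Kapoor, Varga, Baptiste, Whitfield, Tanaka, Chaudhari

By office: Marchetti, Johansson, Obi, Vasquez, Kapoor, Varga, Baptiste, Whitfield, Tanaka and Chaudhari (Justice of the Supreme Court).
Among Marchetti, Johansson, Obi, Vasquez, Kapoor, Varga, Baptiste, Whitfield, Tanaka and Chaudhari, by date of commission (later first) (reversed rule for this group): Marchetti (Jul 13, 2012) before Johansson and Obi (May 7, 2011) before Vasquez (Apr 27, 2011) before Kapoor (Mar 17, 2011) before Varga (Dec 28, 2010) before Baptiste (Apr 14, 2008) before Whitfield (Oct 23, 2007) before Tanaka (May 24, 2007) before Chaudhari (Apr 6, 2007).
Johansson and Obi both have date of first judicial appointment 27 Jul 1994, so the next rule applies.
Among Johansson and Obi, alphabetically by surname: Johansson before Obi.
Full order: Marchetti, Johansson, Obi, Vasquez, Kapoor, Varga, Baptiste, Whitfield, Tanaka, Chaudhari.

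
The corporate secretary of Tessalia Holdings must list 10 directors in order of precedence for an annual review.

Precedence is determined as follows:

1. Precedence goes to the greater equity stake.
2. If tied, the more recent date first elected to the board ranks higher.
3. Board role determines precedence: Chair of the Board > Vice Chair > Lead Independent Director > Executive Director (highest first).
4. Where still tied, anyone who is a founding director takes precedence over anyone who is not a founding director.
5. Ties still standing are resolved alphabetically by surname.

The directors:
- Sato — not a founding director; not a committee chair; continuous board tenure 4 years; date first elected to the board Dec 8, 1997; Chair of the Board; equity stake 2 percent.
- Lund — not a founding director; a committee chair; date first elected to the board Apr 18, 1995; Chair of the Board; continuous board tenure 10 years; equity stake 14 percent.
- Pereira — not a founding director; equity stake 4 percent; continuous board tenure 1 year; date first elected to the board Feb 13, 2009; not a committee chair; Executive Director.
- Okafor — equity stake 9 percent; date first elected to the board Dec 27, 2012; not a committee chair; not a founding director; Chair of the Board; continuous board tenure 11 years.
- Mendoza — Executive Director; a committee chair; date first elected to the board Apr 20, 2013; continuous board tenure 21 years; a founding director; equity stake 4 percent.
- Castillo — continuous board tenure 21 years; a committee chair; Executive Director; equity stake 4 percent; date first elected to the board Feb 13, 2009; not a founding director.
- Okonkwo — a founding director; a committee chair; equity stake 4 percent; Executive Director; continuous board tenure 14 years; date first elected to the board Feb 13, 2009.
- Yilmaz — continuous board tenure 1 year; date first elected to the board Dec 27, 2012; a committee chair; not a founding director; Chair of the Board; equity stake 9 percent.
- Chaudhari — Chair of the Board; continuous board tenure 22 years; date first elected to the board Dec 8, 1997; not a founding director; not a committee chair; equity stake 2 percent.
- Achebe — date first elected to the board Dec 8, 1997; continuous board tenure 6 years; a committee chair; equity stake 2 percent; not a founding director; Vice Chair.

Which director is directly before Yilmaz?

By equity stake (higher first): Lund (14 percent); then Okafor and Yilmaz (both 9 percent); then Mendoza, Okonkwo, Castillo and Pereira (each 4 percent); then Chaudhari, Sato and Achebe (each 2 percent).
Okafor and Yilmaz both have date first elected to the board Dec 27, 2012, so the next rule applies.
Okafor and Yilmaz are each Chair of the Board, so the next rule applies.
Okafor and Yilmaz are each not a founding director, so the next rule applies.
Among Okafor and Yilmaz, alphabetically by surname: Okafor before Yilmaz.
Among Mendoza, Okonkwo, Castillo and Pereira, by date first elected to the board (later first): Mendoza (Apr 20, 2013) before Okonkwo, Castillo and Pereira (Feb 13, 2009).
Okonkwo, Castillo and Pereira are each Executive Director, so the next rule applies.
Among Okonkwo, Castillo and Pereira, a founding director before not a founding director: Okonkwo (a founding director) before Castillo and Pereira (not a founding director).
Among Castillo and Pereira, alphabetically by surname: Castillo before Pereira.
Chaudhari, Sato and Achebe all have date first elected to the board Dec 8, 1997, so the next rule applies.
Among Chaudhari, Sato and Achebe, by board role: Chaudhari and Sato (Chair of the Board) before Achebe (Vice Chair).
Chaudhari and Sato are each not a founding director, so the next rule applies.
Among Chaudhari and Sato, alphabetically by surname: Chaudhari before Sato.
Order: Lund, Okafor, Yilmaz, Mendoza, Okonkwo, Castillo, Pereira, Chaudhari, Sato, Achebe.

Okafor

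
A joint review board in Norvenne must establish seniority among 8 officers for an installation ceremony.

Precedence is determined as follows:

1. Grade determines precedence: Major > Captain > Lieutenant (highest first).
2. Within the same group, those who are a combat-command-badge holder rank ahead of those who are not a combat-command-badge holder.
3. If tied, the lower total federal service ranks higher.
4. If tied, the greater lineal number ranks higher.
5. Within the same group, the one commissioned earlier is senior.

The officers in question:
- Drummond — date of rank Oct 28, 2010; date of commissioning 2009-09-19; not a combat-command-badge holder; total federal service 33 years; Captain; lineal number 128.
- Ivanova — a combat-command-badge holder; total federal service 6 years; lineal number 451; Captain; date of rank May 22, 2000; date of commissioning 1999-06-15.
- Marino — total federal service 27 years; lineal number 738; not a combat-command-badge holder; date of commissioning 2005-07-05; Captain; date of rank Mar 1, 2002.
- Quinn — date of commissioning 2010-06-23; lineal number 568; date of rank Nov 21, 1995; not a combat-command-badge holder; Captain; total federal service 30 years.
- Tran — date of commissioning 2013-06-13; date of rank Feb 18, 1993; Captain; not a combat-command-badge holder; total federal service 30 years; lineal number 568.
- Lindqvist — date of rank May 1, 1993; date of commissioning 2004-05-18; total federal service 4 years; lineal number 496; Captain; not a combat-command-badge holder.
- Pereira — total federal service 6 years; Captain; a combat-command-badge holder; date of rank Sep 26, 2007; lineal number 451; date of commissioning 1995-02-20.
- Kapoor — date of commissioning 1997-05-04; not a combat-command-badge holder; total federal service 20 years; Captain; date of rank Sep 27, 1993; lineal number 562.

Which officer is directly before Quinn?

By grade: Pereira, Ivanova, Lindqvist, Kapoor, Marino, Quinn, Tran and Drummond (Captain).
Among Pereira, Ivanova, Lindqvist, Kapoor, Marino, Quinn, Tran and Drummond, a combat-command-badge holder before not a combat-command-badge holder: Pereira and Ivanova (a combat-command-badge holder) before Lindqvist, Kapoor, Marino, Quinn, Tran and Drummond (not a combat-command-badge holder).
Pereira and Ivanova both have total federal service 6 years, so the next rule applies.
Pereira and Ivanova both have lineal number 451, so the next rule applies.
Among Pereira and Ivanova, by date of commissioning (earlier first): Pereira (1995-02-20) before Ivanova (1999-06-15).
Among Lindqvist, Kapoor, Marino, Quinn, Tran and Drummond, by total federal service (lower first): Lindqvist (4 years) before Kapoor (20 years) before Marino (27 years) before Quinn and Tran (30 years) before Drummond (33 years).
Quinn and Tran both have lineal number 568, so the next rule applies.
Among Quinn and Tran, by date of commissioning (earlier first): Quinn (2010-06-23) before Tran (2013-06-13).
Order: Pereira, Ivanova, Lindqvist, Kapoor, Marino, Quinn, Tran, Drummond.

Marino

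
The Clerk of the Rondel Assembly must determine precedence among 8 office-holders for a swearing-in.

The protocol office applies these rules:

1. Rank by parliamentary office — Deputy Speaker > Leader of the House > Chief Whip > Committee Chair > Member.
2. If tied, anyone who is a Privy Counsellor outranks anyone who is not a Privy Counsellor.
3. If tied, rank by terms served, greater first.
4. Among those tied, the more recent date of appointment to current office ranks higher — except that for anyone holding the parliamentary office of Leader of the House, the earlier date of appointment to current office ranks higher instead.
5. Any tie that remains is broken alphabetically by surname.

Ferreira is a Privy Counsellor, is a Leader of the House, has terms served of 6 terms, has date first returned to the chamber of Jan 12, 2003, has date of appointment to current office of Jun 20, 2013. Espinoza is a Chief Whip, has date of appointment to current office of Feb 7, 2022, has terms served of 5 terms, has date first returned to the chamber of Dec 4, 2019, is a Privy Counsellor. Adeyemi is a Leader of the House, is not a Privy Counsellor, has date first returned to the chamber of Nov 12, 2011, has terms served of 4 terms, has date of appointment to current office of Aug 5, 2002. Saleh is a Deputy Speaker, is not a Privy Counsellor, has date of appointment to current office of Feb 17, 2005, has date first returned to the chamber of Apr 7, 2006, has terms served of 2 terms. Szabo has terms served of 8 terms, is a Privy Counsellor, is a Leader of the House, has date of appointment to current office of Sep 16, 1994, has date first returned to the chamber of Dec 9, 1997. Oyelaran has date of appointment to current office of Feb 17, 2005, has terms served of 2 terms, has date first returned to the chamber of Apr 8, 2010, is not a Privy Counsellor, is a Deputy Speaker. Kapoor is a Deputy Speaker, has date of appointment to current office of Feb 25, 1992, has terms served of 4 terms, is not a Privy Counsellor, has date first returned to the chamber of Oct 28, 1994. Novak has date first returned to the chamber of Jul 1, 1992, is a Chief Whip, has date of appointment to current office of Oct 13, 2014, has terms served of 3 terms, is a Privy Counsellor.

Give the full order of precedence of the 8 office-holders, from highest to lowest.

By parliamentary office: Kapoor, Oyelaran and Saleh (Deputy Speaker); then Szabo, Ferreira and Adeyemi (Leader of the House); then Espinoza and Novak (Chief Whip).
Kapoor, Oyelaran and Saleh are each not a Privy Counsellor, so the next rule applies.
Among Kapoor, Oyelaran and Saleh, by terms served (higher first): Kapoor (4 terms) before Oyelaran and Saleh (2 terms).
Oyelaran and Saleh both have date of appointment to current office Feb 17, 2005, so the next rule applies.
Among Oyelaran and Saleh, alphabetically by surname: Oyelaran before Saleh.
Among Szabo, Ferreira and Adeyemi, a Privy Counsellor before not a Privy Counsellor: Szabo and Ferreira (a Privy Counsellor) before Adeyemi (not a Privy Counsellor).
Among Szabo and Ferreira, by terms served (higher first): Szabo (8 terms) before Ferreira (6 terms).
Espinoza and Novak are each a Privy Counsellor, so the next rule applies.
Among Espinoza and Novak, by terms served (higher first): Espinoza (5 terms) before Novak (3 terms).
Full order: Kapoor, Oyelaran, Saleh, Szabo, Ferreira, Adeyemi, Espinoza, Novak.

Kapoor, Oyelaran, Saleh, Szabo, Ferreira, Adeyemi, Espinoza, Novak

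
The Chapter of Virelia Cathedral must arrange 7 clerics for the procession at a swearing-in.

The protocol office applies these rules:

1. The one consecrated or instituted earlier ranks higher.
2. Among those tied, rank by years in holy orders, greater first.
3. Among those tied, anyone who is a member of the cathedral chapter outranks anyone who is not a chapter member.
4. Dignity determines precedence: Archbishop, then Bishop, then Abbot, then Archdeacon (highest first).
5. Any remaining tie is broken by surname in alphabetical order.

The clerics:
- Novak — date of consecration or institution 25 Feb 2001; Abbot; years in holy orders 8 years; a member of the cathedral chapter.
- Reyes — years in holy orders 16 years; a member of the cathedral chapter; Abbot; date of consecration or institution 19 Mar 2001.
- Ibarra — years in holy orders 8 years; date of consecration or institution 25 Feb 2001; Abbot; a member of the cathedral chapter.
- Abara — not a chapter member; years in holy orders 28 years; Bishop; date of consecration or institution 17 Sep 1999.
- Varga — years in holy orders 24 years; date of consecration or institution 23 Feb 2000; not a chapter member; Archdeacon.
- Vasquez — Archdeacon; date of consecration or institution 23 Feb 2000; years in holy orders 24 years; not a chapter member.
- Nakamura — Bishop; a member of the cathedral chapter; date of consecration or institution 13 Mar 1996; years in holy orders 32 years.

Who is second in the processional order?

Abara

By date of consecration or institution (earlier first): Nakamura (13 Mar 1996); then Abara (17 Sep 1999); then Varga and Vasquez (both 23 Feb 2000); then Ibarra and Novak (both 25 Feb 2001); then Reyes (19 Mar 2001).
Varga and Vasquez both have years in holy orders 24 years, so the next rule applies.
Varga and Vasquez are each not a chapter member, so the next rule applies.
Varga and Vasquez are each Archdeacon, so the next rule applies.
Among Varga and Vasquez, alphabetically by surname: Varga before Vasquez.
Ibarra and Novak both have years in holy orders 8 years, so the next rule applies.
Ibarra and Novak are each a member of the cathedral chapter, so the next rule applies.
Ibarra and Novak are each Abbot, so the next rule applies.
Among Ibarra and Novak, alphabetically by surname: Ibarra before Novak.
Order: Nakamura, Abara, Varga, Vasquez, Ibarra, Novak, Reyes.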